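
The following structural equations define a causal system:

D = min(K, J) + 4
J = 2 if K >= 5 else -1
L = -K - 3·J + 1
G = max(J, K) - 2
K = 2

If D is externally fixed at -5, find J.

-1

Under do(D=-5), the mechanism D = min(K, J) + 4 is discarded; D is fixed at -5.
No directed path runs from D to J, so J keeps its natural value.
J = 2 if K >= 5 else -1  [with K=2]  = -1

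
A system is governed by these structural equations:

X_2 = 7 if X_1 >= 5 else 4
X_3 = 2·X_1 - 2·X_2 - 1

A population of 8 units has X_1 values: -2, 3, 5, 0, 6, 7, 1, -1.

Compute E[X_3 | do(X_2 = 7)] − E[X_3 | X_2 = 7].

-7.25

Every unit gets X_2=7 under the intervention. X_3 values become -19, -9, -5, -15, -3, -1, -13, -17; E[X_3|do(X_2=7)] = -10.25.
Observing X_2=7 restricts to units where X_2's equation naturally yields 7: X_1 ∈ {5, 6, 7}. In that subpopulation X_3 = -5, -3, -1, mean -3.
Difference = -10.25 − (-3) = -7.25.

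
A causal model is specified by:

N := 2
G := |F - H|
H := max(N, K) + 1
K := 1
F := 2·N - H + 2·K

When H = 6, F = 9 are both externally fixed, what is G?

3

Setting H = 6, F = 9 by intervention discards those variables' equations.
G = |F - H|  [with F=9, H=6]  = 3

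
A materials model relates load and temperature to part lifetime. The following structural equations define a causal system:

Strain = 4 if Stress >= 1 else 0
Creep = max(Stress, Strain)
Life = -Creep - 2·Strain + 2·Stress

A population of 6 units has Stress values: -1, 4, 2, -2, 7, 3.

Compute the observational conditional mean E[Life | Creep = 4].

Conditioning on Creep=4 selects the 3 unit(s) with Stress ∈ {4, 2, 3}. Their Life values: -4, -8, -6. Mean = -6.

-6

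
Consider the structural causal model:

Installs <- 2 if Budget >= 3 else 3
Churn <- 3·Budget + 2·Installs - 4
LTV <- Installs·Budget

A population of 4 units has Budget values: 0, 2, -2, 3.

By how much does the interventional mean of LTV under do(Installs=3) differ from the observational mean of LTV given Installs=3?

do(Installs=3) breaks Installs's dependence on Budget. With Installs=3 fixed, LTV across the units is 0, 6, -6, 9, mean 2.25.
Observing Installs=3 restricts to units where Installs's equation naturally yields 3: Budget ∈ {0, 2, -2}. In that subpopulation LTV = 0, 6, -6, mean 0.
Difference = 2.25 − 0 = 2.25.

2.25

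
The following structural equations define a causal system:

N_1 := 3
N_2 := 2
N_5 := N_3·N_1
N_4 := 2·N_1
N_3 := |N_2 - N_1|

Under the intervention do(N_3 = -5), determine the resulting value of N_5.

do(N_3=-5) replaces the equation N_3 := |N_2 - N_1| with the constant N_3 = -5.
N_5 = N_3·N_1  [with N_3=-5, N_1=3]  = -15

-15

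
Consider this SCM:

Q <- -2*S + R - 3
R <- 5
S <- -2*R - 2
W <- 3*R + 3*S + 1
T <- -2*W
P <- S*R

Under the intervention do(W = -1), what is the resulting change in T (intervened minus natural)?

The intervention breaks the incoming arrows to W: W <- 3*R + 3*S + 1 no longer applies, and W = -1.
T = -2*W  [with W=-1]  = 2
Without intervention: S = -2*R - 2  [with R=5]  = -12; W = 3*R + 3*S + 1  [with R=5, S=-12]  = -20; T = -2*W  [with W=-20]  = 40.
Change = 2 − 40 = -38.

-38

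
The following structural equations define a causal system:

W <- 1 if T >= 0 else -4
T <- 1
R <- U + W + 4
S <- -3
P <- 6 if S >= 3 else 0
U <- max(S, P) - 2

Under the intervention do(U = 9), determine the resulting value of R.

The intervention breaks the incoming arrows to U: U <- max(S, P) - 2 no longer applies, and U = 9.
W = 1 if T >= 0 else -4  [with T=1]  = 1
R = U + W + 4  [with U=9, W=1]  = 14

14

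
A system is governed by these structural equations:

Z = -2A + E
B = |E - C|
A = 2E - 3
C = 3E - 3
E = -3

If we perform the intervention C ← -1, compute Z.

15

do(C=-1) replaces the equation C = 3E - 3 with the constant C = -1.
Since Z is not a descendant of the intervened variable, it is unaffected.
A = 2E - 3  [with E=-3]  = -9
Z = -2A + E  [with A=-9, E=-3]  = 15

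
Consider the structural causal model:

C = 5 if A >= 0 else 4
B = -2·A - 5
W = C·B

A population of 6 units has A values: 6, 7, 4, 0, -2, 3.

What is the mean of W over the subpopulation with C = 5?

-65

Conditioning on C=5 selects the 5 unit(s) with A ∈ {6, 7, 4, 0, 3}. Their W values: -85, -95, -65, -25, -55. Mean = -65.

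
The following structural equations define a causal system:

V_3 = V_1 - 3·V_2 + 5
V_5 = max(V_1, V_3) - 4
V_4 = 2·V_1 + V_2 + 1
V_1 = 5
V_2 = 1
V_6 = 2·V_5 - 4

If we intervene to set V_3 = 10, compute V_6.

The intervention breaks the incoming arrows to V_3: V_3 = V_1 - 3·V_2 + 5 no longer applies, and V_3 = 10.
V_5 = max(V_1, V_3) - 4  [with V_1=5, V_3=10]  = 6
V_6 = 2·V_5 - 4  [with V_5=6]  = 8

8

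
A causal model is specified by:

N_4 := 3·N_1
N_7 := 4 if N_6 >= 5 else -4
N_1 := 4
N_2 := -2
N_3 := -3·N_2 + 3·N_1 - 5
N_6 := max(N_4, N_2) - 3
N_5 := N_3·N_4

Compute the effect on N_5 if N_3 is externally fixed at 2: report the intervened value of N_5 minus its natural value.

do(N_3=2) replaces the equation N_3 := -3·N_2 + 3·N_1 - 5 with the constant N_3 = 2.
N_4 = 3·N_1  [with N_1=4]  = 12
N_5 = N_3·N_4  [with N_3=2, N_4=12]  = 24
Without intervention: N_3 = -3·N_2 + 3·N_1 - 5  [with N_2=-2, N_1=4]  = 13; N_4 = 3·N_1  [with N_1=4]  = 12; N_5 = N_3·N_4  [with N_3=13, N_4=12]  = 156.
Change = 24 − 156 = -132.

-132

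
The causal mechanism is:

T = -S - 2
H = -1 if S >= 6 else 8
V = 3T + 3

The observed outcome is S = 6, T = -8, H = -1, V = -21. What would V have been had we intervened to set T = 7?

Under do(T=7), the mechanism T = -S - 2 is discarded; T is fixed at 7.
V = 3T + 3  [with T=7]  = 24

24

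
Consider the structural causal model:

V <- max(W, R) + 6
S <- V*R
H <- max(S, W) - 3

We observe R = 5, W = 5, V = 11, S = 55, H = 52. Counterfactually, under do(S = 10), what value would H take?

Intervening sets S = 10 and removes its equation (S <- V*R).
H = max(S, W) - 3  [with S=10, W=5]  = 7

7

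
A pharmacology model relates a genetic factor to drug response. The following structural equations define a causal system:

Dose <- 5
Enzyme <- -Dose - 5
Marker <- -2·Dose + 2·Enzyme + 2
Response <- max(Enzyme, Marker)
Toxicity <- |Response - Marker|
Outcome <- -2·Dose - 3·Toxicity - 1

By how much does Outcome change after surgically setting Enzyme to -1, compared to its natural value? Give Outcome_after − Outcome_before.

Under do(Enzyme=-1), the mechanism Enzyme <- -Dose - 5 is discarded; Enzyme is fixed at -1.
Marker = -2·Dose + 2·Enzyme + 2  [with Dose=5, Enzyme=-1]  = -10
Response = max(Enzyme, Marker)  [with Enzyme=-1, Marker=-10]  = -1
Toxicity = |Response - Marker|  [with Response=-1, Marker=-10]  = 9
Outcome = -2·Dose - 3·Toxicity - 1  [with Dose=5, Toxicity=9]  = -38
Without intervention: Enzyme = -Dose - 5  [with Dose=5]  = -10; Marker = -2·Dose + 2·Enzyme + 2  [with Dose=5, Enzyme=-10]  = -28; Response = max(Enzyme, Marker)  [with Enzyme=-10, Marker=-28]  = -10; Toxicity = |Response - Marker|  [with Response=-10, Marker=-28]  = 18; Outcome = -2·Dose - 3·Toxicity - 1  [with Dose=5, Toxicity=18]  = -65.
Change = -38 − (-65) = 27.

27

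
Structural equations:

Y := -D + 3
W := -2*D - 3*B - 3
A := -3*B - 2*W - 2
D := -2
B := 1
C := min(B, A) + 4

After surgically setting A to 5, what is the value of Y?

do(A=5) replaces the equation A := -3*B - 2*W - 2 with the constant A = 5.
Y is not downstream of the intervention, so its value is determined by the original equations.
Y = -D + 3  [with D=-2]  = 5

5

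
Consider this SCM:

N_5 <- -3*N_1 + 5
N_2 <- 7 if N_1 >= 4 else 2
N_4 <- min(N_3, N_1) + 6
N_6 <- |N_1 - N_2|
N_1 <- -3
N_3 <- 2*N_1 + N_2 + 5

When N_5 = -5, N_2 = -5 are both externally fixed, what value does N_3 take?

Setting N_5 = -5, N_2 = -5 by intervention discards those variables' equations.
N_3 = 2*N_1 + N_2 + 5  [with N_1=-3, N_2=-5]  = -6

-6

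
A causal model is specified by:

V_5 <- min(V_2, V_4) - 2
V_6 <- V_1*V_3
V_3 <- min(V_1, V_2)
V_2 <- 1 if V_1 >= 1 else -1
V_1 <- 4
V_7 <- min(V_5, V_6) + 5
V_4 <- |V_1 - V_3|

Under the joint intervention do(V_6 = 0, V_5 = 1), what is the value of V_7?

Setting V_6 = 0, V_5 = 1 by intervention discards those variables' equations.
V_7 = min(V_5, V_6) + 5  [with V_5=1, V_6=0]  = 5

5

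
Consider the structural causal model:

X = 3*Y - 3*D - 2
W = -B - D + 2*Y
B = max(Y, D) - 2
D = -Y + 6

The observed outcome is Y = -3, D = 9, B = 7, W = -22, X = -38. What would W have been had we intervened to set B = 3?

The intervention breaks the incoming arrows to B: B = max(Y, D) - 2 no longer applies, and B = 3.
D = -Y + 6  [with Y=-3]  = 9
W = -B - D + 2*Y  [with B=3, D=9, Y=-3]  = -18

-18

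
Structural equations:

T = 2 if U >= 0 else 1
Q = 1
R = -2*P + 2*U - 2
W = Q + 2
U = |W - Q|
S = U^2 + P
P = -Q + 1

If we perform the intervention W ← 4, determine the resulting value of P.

0

Under do(W=4), the mechanism W = Q + 2 is discarded; W is fixed at 4.
Since P is not a descendant of the intervened variable, it is unaffected.
P = -Q + 1  [with Q=1]  = 0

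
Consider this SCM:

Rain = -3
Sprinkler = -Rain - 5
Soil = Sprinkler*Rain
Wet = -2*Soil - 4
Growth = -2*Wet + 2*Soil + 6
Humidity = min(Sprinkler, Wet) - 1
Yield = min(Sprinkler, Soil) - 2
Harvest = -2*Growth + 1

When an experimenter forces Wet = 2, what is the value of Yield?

The intervention breaks the incoming arrows to Wet: Wet = -2*Soil - 4 no longer applies, and Wet = 2.
No directed path runs from Wet to Yield, so Yield keeps its natural value.
Sprinkler = -Rain - 5  [with Rain=-3]  = -2
Soil = Sprinkler*Rain  [with Sprinkler=-2, Rain=-3]  = 6
Yield = min(Sprinkler, Soil) - 2  [with Sprinkler=-2, Soil=6]  = -4

-4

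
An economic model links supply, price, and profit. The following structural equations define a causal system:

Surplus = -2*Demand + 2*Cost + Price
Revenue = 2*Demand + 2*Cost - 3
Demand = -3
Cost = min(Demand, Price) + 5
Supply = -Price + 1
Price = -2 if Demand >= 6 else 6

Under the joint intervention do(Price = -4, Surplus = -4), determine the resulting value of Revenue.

Setting Price = -4, Surplus = -4 by intervention discards those variables' equations.
Cost = min(Demand, Price) + 5  [with Demand=-3, Price=-4]  = 1
Revenue = 2*Demand + 2*Cost - 3  [with Demand=-3, Cost=1]  = -7

-7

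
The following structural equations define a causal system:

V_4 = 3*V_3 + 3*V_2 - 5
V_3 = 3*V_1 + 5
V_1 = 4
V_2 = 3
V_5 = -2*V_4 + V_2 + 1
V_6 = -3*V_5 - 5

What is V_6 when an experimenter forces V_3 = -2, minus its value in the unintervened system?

The intervention breaks the incoming arrows to V_3: V_3 = 3*V_1 + 5 no longer applies, and V_3 = -2.
V_4 = 3*V_3 + 3*V_2 - 5  [with V_3=-2, V_2=3]  = -2
V_5 = -2*V_4 + V_2 + 1  [with V_4=-2, V_2=3]  = 8
V_6 = -3*V_5 - 5  [with V_5=8]  = -29
Without intervention: V_3 = 3*V_1 + 5  [with V_1=4]  = 17; V_4 = 3*V_3 + 3*V_2 - 5  [with V_3=17, V_2=3]  = 55; V_5 = -2*V_4 + V_2 + 1  [with V_4=55, V_2=3]  = -106; V_6 = -3*V_5 - 5  [with V_5=-106]  = 313.
Change = -29 − 313 = -342.

-342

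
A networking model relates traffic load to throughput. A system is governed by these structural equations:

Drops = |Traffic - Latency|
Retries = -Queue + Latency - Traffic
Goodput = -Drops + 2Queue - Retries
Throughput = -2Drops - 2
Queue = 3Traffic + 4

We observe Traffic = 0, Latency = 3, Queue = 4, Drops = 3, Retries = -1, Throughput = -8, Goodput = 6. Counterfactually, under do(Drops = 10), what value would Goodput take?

The intervention breaks the incoming arrows to Drops: Drops = |Traffic - Latency| no longer applies, and Drops = 10.
Queue = 3Traffic + 4  [with Traffic=0]  = 4
Retries = -Queue + Latency - Traffic  [with Queue=4, Latency=3, Traffic=0]  = -1
Goodput = -Drops + 2Queue - Retries  [with Drops=10, Queue=4, Retries=-1]  = -1

-1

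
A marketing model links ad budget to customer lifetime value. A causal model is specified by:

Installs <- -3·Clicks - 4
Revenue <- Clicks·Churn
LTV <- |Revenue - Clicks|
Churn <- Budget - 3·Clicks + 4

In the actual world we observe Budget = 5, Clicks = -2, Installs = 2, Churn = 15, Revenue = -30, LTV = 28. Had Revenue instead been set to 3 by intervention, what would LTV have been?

5

The intervention breaks the incoming arrows to Revenue: Revenue <- Clicks·Churn no longer applies, and Revenue = 3.
LTV = |Revenue - Clicks|  [with Revenue=3, Clicks=-2]  = 5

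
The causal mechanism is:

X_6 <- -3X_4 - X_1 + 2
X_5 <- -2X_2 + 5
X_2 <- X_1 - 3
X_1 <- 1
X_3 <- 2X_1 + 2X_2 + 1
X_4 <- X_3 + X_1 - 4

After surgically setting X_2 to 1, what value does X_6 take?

Under do(X_2=1), the mechanism X_2 <- X_1 - 3 is discarded; X_2 is fixed at 1.
X_3 = 2X_1 + 2X_2 + 1  [with X_1=1, X_2=1]  = 5
X_4 = X_3 + X_1 - 4  [with X_3=5, X_1=1]  = 2
X_6 = -3X_4 - X_1 + 2  [with X_4=2, X_1=1]  = -5

-5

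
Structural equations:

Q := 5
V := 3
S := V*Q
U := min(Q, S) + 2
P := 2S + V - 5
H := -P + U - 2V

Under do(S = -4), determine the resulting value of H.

The intervention breaks the incoming arrows to S: S := V*Q no longer applies, and S = -4.
U = min(Q, S) + 2  [with Q=5, S=-4]  = -2
P = 2S + V - 5  [with S=-4, V=3]  = -10
H = -P + U - 2V  [with P=-10, U=-2, V=3]  = 2

2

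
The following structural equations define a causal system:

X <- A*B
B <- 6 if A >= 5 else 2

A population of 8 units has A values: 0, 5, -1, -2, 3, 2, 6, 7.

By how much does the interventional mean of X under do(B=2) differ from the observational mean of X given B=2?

4.2

Under do(B=2), B's equation is replaced by B=2 for every unit. Per-unit X: 0, 10, -2, -4, 6, 4, 12, 14. Mean = 5.
E[X|B=2] averages over only the 5 units with B=2 (A = 0, -1, -2, 3, 2): X = 0, -2, -4, 6, 4, mean 0.8.
Difference = 5 − 0.8 = 4.2.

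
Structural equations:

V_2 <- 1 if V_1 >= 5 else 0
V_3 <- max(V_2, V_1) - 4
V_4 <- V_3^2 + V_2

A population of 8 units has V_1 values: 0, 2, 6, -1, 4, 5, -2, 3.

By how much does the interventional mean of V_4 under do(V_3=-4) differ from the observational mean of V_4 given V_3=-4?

0.25

Under do(V_3=-4), V_3's equation is replaced by V_3=-4 for every unit. Per-unit V_4: 16, 16, 17, 16, 16, 17, 16, 16. Mean = 16.25.
Observing V_3=-4 restricts to units where V_3's equation naturally yields -4: V_1 ∈ {0, -1, -2}. In that subpopulation V_4 = 16, 16, 16, mean 16.
Difference = 16.25 − 16 = 0.25.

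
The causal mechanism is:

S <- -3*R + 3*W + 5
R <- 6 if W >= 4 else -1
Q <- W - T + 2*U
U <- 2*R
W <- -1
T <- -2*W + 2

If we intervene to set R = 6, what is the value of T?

Under do(R=6), the mechanism R <- 6 if W >= 4 else -1 is discarded; R is fixed at 6.
Since T is not a descendant of the intervened variable, it is unaffected.
T = -2*W + 2  [with W=-1]  = 4

4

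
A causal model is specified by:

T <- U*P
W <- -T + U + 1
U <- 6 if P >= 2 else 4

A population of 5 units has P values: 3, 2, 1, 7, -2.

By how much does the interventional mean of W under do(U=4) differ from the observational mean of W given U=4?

The intervention sets U=4 in all 5 units regardless of P. Recomputing W per unit gives -7, -3, 1, -23, 13; average -3.8.
E[W|U=4] averages over only the 2 units with U=4 (P = 1, -2): W = 1, 13, mean 7.
Difference = -3.8 − 7 = -10.8.

-10.8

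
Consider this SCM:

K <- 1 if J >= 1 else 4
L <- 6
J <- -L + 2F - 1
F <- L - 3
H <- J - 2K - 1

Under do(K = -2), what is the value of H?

2

Intervening sets K = -2 and removes its equation (K <- 1 if J >= 1 else 4).
F = L - 3  [with L=6]  = 3
J = -L + 2F - 1  [with L=6, F=3]  = -1
H = J - 2K - 1  [with J=-1, K=-2]  = 2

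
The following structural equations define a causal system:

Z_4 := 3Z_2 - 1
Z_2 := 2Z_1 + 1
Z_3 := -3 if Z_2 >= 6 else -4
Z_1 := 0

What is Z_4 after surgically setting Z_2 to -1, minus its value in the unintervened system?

-6

Under do(Z_2=-1), the mechanism Z_2 := 2Z_1 + 1 is discarded; Z_2 is fixed at -1.
Z_4 = 3Z_2 - 1  [with Z_2=-1]  = -4
Without intervention: Z_2 = 2Z_1 + 1  [with Z_1=0]  = 1; Z_4 = 3Z_2 - 1  [with Z_2=1]  = 2.
Change = -4 − 2 = -6.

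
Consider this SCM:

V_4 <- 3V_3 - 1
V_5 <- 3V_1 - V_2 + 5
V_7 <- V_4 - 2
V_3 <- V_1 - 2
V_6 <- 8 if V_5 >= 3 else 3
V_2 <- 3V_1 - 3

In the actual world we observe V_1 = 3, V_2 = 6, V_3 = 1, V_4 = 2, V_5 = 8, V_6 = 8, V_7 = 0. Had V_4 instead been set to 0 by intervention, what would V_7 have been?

-2

The intervention breaks the incoming arrows to V_4: V_4 <- 3V_3 - 1 no longer applies, and V_4 = 0.
V_7 = V_4 - 2  [with V_4=0]  = -2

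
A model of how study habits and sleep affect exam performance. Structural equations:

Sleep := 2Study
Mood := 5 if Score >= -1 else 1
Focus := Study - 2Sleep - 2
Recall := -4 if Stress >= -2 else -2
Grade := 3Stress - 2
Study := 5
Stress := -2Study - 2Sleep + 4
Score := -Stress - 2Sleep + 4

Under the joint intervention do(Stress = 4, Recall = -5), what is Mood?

1

Under do(Stress = 4, Recall = -5), each intervened variable's structural equation is replaced by its fixed value.
Sleep = 2Study  [with Study=5]  = 10
Score = -Stress - 2Sleep + 4  [with Stress=4, Sleep=10]  = -20
Mood = 5 if Score >= -1 else 1  [with Score=-20]  = 1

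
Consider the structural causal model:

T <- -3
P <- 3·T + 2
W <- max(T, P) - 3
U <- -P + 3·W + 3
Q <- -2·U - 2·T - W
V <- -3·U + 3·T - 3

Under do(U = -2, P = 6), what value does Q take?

7

The joint intervention fixes U = -2, P = 6, removing each variable's own equation.
W = max(T, P) - 3  [with T=-3, P=6]  = 3
Q = -2·U - 2·T - W  [with U=-2, T=-3, W=3]  = 7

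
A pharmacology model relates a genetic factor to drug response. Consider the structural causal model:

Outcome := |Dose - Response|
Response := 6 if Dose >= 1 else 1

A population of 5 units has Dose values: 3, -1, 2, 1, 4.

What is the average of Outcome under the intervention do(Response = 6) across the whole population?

The intervention sets Response=6 in all 5 units regardless of Dose. Recomputing Outcome per unit gives 3, 7, 4, 5, 2; average 4.2.

4.2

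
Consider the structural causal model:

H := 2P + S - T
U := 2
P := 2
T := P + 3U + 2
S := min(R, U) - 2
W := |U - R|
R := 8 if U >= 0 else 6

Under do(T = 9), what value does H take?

The intervention breaks the incoming arrows to T: T := P + 3U + 2 no longer applies, and T = 9.
R = 8 if U >= 0 else 6  [with U=2]  = 8
S = min(R, U) - 2  [with R=8, U=2]  = 0
H = 2P + S - T  [with P=2, S=0, T=9]  = -5

-5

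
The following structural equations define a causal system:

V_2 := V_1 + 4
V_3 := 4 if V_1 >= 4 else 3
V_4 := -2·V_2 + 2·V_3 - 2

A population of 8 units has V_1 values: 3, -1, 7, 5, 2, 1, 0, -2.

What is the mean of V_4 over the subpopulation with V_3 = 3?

-5

E[V_4|V_3=3] averages over only the 6 units with V_3=3 (V_1 = 3, -1, 2, 1, 0, -2): V_4 = -10, -2, -8, -6, -4, 0, mean -5.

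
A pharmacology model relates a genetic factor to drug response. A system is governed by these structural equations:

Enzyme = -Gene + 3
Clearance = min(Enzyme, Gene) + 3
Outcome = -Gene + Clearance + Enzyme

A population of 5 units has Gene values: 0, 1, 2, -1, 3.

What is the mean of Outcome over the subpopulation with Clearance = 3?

Conditioning on Clearance=3 selects the 2 unit(s) with Gene ∈ {0, 3}. Their Outcome values: 6, 0. Mean = 3.

3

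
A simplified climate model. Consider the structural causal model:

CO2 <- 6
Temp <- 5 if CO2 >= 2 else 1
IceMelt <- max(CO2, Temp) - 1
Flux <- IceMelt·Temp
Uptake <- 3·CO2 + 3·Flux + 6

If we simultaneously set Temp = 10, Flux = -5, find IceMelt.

9

The joint intervention fixes Temp = 10, Flux = -5, removing each variable's own equation.
IceMelt = max(CO2, Temp) - 1  [with CO2=6, Temp=10]  = 9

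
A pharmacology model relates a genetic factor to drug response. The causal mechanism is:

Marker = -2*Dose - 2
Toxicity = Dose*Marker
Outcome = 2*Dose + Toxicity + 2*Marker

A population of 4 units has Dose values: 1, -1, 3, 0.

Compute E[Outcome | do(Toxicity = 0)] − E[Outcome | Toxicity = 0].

-2.5

Under do(Toxicity=0), Toxicity's equation is replaced by Toxicity=0 for every unit. Per-unit Outcome: -6, -2, -10, -4. Mean = -5.5.
Conditioning on Toxicity=0 selects the 2 unit(s) with Dose ∈ {-1, 0}. Their Outcome values: -2, -4. Mean = -3.
Difference = -5.5 − (-3) = -2.5.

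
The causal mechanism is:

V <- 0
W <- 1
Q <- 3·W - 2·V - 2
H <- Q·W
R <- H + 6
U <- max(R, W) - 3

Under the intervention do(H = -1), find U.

Under do(H=-1), the mechanism H <- Q·W is discarded; H is fixed at -1.
R = H + 6  [with H=-1]  = 5
U = max(R, W) - 3  [with R=5, W=1]  = 2

2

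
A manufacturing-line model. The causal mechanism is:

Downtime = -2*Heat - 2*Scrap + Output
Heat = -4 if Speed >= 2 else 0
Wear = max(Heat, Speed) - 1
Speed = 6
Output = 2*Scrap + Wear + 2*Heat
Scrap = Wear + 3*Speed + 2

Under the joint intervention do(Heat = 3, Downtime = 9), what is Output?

61

Setting Heat = 3, Downtime = 9 by intervention discards those variables' equations.
Wear = max(Heat, Speed) - 1  [with Heat=3, Speed=6]  = 5
Scrap = Wear + 3*Speed + 2  [with Wear=5, Speed=6]  = 25
Output = 2*Scrap + Wear + 2*Heat  [with Scrap=25, Wear=5, Heat=3]  = 61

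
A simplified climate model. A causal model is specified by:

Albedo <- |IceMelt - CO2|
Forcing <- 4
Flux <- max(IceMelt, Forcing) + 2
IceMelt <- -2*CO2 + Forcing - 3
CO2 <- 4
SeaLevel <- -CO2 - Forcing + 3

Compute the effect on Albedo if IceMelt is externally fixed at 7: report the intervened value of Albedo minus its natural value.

-8

The intervention breaks the incoming arrows to IceMelt: IceMelt <- -2*CO2 + Forcing - 3 no longer applies, and IceMelt = 7.
Albedo = |IceMelt - CO2|  [with IceMelt=7, CO2=4]  = 3
Without intervention: IceMelt = -2*CO2 + Forcing - 3  [with CO2=4, Forcing=4]  = -7; Albedo = |IceMelt - CO2|  [with IceMelt=-7, CO2=4]  = 11.
Change = 3 − 11 = -8.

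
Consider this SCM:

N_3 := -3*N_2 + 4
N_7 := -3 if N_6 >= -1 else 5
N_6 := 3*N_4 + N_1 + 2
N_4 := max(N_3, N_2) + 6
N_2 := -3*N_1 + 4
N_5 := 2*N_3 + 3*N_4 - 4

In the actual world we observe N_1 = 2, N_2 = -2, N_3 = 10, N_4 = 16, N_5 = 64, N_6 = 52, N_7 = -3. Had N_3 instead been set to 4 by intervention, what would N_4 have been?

10

The intervention breaks the incoming arrows to N_3: N_3 := -3*N_2 + 4 no longer applies, and N_3 = 4.
N_2 = -3*N_1 + 4  [with N_1=2]  = -2
N_4 = max(N_3, N_2) + 6  [with N_3=4, N_2=-2]  = 10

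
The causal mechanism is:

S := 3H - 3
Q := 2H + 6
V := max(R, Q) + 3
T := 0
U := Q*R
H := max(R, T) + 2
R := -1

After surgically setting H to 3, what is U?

-12

The intervention breaks the incoming arrows to H: H := max(R, T) + 2 no longer applies, and H = 3.
Q = 2H + 6  [with H=3]  = 12
U = Q*R  [with Q=12, R=-1]  = -12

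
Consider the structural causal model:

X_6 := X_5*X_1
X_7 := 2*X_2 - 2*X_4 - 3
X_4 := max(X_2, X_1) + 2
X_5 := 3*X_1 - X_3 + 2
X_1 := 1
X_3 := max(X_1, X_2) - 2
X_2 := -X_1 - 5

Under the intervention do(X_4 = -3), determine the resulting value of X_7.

-9

The intervention breaks the incoming arrows to X_4: X_4 := max(X_2, X_1) + 2 no longer applies, and X_4 = -3.
X_2 = -X_1 - 5  [with X_1=1]  = -6
X_7 = 2*X_2 - 2*X_4 - 3  [with X_2=-6, X_4=-3]  = -9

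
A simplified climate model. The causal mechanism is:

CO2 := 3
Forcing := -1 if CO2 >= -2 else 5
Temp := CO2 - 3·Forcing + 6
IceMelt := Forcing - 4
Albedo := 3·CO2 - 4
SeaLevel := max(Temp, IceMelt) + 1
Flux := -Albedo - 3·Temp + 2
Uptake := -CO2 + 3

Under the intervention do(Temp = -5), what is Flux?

12

The intervention breaks the incoming arrows to Temp: Temp := CO2 - 3·Forcing + 6 no longer applies, and Temp = -5.
Albedo = 3·CO2 - 4  [with CO2=3]  = 5
Flux = -Albedo - 3·Temp + 2  [with Albedo=5, Temp=-5]  = 12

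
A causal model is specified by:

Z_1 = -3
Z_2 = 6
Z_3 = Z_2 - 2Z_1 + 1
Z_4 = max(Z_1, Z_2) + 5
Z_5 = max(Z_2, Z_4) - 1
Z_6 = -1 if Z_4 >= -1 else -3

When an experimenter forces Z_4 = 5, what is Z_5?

5

Intervening sets Z_4 = 5 and removes its equation (Z_4 = max(Z_1, Z_2) + 5).
Z_5 = max(Z_2, Z_4) - 1  [with Z_2=6, Z_4=5]  = 5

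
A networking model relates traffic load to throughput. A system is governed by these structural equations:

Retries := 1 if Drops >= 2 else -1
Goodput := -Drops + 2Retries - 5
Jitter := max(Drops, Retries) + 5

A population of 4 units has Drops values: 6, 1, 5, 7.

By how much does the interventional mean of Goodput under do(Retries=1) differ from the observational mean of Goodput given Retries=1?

Under do(Retries=1), Retries's equation is replaced by Retries=1 for every unit. Per-unit Goodput: -9, -4, -8, -10. Mean = -7.75.
Observing Retries=1 restricts to units where Retries's equation naturally yields 1: Drops ∈ {6, 5, 7}. In that subpopulation Goodput = -9, -8, -10, mean -9.
Difference = -7.75 − (-9) = 1.25.

1.25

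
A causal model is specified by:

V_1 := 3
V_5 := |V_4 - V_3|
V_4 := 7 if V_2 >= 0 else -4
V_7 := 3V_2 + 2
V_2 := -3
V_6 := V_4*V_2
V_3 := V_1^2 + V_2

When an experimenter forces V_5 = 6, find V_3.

6

do(V_5=6) replaces the equation V_5 := |V_4 - V_3| with the constant V_5 = 6.
V_3 is not downstream of the intervention, so its value is determined by the original equations.
V_3 = V_1^2 + V_2  [with V_1=3, V_2=-3]  = 6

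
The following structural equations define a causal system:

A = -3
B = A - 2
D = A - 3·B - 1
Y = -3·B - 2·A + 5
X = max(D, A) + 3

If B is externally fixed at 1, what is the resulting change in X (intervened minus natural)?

-14

do(B=1) replaces the equation B = A - 2 with the constant B = 1.
D = A - 3·B - 1  [with A=-3, B=1]  = -7
X = max(D, A) + 3  [with D=-7, A=-3]  = 0
Without intervention: B = A - 2  [with A=-3]  = -5; D = A - 3·B - 1  [with A=-3, B=-5]  = 11; X = max(D, A) + 3  [with D=11, A=-3]  = 14.
Change = 0 − 14 = -14.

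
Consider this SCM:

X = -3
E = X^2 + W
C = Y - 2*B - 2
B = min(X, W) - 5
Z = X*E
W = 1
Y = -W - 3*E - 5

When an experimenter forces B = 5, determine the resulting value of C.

-48

Intervening sets B = 5 and removes its equation (B = min(X, W) - 5).
E = X^2 + W  [with X=-3, W=1]  = 10
Y = -W - 3*E - 5  [with W=1, E=10]  = -36
C = Y - 2*B - 2  [with Y=-36, B=5]  = -48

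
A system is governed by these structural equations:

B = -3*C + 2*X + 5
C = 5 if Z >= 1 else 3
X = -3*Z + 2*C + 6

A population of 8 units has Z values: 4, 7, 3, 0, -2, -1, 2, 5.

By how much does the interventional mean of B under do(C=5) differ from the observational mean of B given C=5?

do(C=5) breaks C's dependence on Z. With C=5 fixed, B across the units is -2, -20, 4, 22, 34, 28, 10, -8, mean 8.5.
Observing C=5 restricts to units where C's equation naturally yields 5: Z ∈ {4, 7, 3, 2, 5}. In that subpopulation B = -2, -20, 4, 10, -8, mean -3.2.
Difference = 8.5 − (-3.2) = 11.7.

11.7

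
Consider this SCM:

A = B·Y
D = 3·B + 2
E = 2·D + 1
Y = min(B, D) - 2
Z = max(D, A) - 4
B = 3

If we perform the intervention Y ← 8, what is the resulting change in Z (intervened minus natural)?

13

The intervention breaks the incoming arrows to Y: Y = min(B, D) - 2 no longer applies, and Y = 8.
D = 3·B + 2  [with B=3]  = 11
A = B·Y  [with B=3, Y=8]  = 24
Z = max(D, A) - 4  [with D=11, A=24]  = 20
Without intervention: D = 3·B + 2  [with B=3]  = 11; Y = min(B, D) - 2  [with B=3, D=11]  = 1; A = B·Y  [with B=3, Y=1]  = 3; Z = max(D, A) - 4  [with D=11, A=3]  = 7.
Change = 20 − 7 = 13.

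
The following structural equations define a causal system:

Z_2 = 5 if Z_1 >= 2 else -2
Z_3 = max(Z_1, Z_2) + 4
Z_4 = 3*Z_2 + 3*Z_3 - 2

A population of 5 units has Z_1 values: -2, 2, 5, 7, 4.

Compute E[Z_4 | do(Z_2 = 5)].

do(Z_2=5) breaks Z_2's dependence on Z_1. With Z_2=5 fixed, Z_4 across the units is 40, 40, 40, 46, 40, mean 41.2.

41.2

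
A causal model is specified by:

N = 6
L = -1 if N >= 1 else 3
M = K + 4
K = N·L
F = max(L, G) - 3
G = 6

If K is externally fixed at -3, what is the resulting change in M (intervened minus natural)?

3

The intervention breaks the incoming arrows to K: K = N·L no longer applies, and K = -3.
M = K + 4  [with K=-3]  = 1
Without intervention: L = -1 if N >= 1 else 3  [with N=6]  = -1; K = N·L  [with N=6, L=-1]  = -6; M = K + 4  [with K=-6]  = -2.
Change = 1 − (-2) = 3.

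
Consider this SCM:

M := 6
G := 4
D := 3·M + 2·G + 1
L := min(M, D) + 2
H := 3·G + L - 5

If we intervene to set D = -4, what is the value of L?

-2

The intervention breaks the incoming arrows to D: D := 3·M + 2·G + 1 no longer applies, and D = -4.
L = min(M, D) + 2  [with M=6, D=-4]  = -2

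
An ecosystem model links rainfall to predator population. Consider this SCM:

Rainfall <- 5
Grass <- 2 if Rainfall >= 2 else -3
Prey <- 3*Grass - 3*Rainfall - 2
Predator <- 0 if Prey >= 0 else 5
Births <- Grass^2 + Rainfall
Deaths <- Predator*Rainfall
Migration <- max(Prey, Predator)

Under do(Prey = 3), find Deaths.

0

The intervention breaks the incoming arrows to Prey: Prey <- 3*Grass - 3*Rainfall - 2 no longer applies, and Prey = 3.
Predator = 0 if Prey >= 0 else 5  [with Prey=3]  = 0
Deaths = Predator*Rainfall  [with Predator=0, Rainfall=5]  = 0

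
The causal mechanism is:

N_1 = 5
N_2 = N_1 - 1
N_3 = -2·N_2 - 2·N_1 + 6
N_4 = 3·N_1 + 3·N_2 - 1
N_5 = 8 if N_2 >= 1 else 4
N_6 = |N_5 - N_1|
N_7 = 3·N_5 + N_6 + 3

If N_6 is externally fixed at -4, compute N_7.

Intervening sets N_6 = -4 and removes its equation (N_6 = |N_5 - N_1|).
N_2 = N_1 - 1  [with N_1=5]  = 4
N_5 = 8 if N_2 >= 1 else 4  [with N_2=4]  = 8
N_7 = 3·N_5 + N_6 + 3  [with N_5=8, N_6=-4]  = 23

23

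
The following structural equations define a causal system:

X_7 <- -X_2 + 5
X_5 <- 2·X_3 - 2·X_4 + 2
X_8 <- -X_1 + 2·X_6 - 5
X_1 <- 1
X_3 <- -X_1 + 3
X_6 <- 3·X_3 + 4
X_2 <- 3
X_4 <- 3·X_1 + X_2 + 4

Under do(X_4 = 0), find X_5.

6

Intervening sets X_4 = 0 and removes its equation (X_4 <- 3·X_1 + X_2 + 4).
X_3 = -X_1 + 3  [with X_1=1]  = 2
X_5 = 2·X_3 - 2·X_4 + 2  [with X_3=2, X_4=0]  = 6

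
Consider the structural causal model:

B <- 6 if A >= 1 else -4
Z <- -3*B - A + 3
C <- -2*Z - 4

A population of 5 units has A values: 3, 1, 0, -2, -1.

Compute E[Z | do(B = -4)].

Every unit gets B=-4 under the intervention. Z values become 12, 14, 15, 17, 16; E[Z|do(B=-4)] = 14.8.

14.8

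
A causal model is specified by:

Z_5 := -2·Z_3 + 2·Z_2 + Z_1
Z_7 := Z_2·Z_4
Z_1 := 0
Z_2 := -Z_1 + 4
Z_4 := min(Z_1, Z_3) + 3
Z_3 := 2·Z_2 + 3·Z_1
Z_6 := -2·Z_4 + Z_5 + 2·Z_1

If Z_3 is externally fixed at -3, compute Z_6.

The intervention breaks the incoming arrows to Z_3: Z_3 := 2·Z_2 + 3·Z_1 no longer applies, and Z_3 = -3.
Z_2 = -Z_1 + 4  [with Z_1=0]  = 4
Z_4 = min(Z_1, Z_3) + 3  [with Z_1=0, Z_3=-3]  = 0
Z_5 = -2·Z_3 + 2·Z_2 + Z_1  [with Z_3=-3, Z_2=4, Z_1=0]  = 14
Z_6 = -2·Z_4 + Z_5 + 2·Z_1  [with Z_4=0, Z_5=14, Z_1=0]  = 14

14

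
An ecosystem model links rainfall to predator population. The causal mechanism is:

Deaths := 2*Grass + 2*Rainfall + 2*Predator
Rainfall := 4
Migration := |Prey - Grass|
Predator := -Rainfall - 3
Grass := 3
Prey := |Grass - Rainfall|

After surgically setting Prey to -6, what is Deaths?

do(Prey=-6) replaces the equation Prey := |Grass - Rainfall| with the constant Prey = -6.
Deaths is not downstream of the intervention, so its value is determined by the original equations.
Predator = -Rainfall - 3  [with Rainfall=4]  = -7
Deaths = 2*Grass + 2*Rainfall + 2*Predator  [with Grass=3, Rainfall=4, Predator=-7]  = 0

0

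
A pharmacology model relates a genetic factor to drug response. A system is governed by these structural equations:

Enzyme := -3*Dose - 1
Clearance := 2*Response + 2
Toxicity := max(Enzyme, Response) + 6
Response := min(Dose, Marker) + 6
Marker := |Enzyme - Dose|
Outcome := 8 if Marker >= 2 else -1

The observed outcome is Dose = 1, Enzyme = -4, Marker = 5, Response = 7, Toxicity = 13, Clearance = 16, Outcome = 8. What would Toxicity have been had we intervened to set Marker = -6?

6

do(Marker=-6) replaces the equation Marker := |Enzyme - Dose| with the constant Marker = -6.
Enzyme = -3*Dose - 1  [with Dose=1]  = -4
Response = min(Dose, Marker) + 6  [with Dose=1, Marker=-6]  = 0
Toxicity = max(Enzyme, Response) + 6  [with Enzyme=-4, Response=0]  = 6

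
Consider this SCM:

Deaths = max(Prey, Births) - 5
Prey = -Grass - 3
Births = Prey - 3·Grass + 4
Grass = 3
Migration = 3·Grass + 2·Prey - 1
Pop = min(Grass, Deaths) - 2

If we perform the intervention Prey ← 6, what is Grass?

Under do(Prey=6), the mechanism Prey = -Grass - 3 is discarded; Prey is fixed at 6.
Grass is not downstream of the intervention, so its value is determined by the original equations.

3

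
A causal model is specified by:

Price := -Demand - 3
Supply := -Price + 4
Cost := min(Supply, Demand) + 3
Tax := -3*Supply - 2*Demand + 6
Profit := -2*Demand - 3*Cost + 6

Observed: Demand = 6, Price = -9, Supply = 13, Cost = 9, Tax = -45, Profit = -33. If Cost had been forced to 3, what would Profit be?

-15

Under do(Cost=3), the mechanism Cost := min(Supply, Demand) + 3 is discarded; Cost is fixed at 3.
Profit = -2*Demand - 3*Cost + 6  [with Demand=6, Cost=3]  = -15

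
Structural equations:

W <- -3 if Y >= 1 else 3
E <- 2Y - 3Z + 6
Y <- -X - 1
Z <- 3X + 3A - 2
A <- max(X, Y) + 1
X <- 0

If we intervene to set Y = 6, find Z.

do(Y=6) replaces the equation Y <- -X - 1 with the constant Y = 6.
A = max(X, Y) + 1  [with X=0, Y=6]  = 7
Z = 3X + 3A - 2  [with X=0, A=7]  = 19

19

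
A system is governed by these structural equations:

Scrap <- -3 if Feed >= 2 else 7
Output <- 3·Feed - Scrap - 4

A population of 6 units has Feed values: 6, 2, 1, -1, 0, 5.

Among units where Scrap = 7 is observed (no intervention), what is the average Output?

Observing Scrap=7 restricts to units where Scrap's equation naturally yields 7: Feed ∈ {1, -1, 0}. In that subpopulation Output = -8, -14, -11, mean -11.

-11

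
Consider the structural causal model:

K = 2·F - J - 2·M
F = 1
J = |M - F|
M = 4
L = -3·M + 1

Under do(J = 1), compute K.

-7

The intervention breaks the incoming arrows to J: J = |M - F| no longer applies, and J = 1.
K = 2·F - J - 2·M  [with F=1, J=1, M=4]  = -7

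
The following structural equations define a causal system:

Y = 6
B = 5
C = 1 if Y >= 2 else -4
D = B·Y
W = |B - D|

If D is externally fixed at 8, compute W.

3

Intervening sets D = 8 and removes its equation (D = B·Y).
W = |B - D|  [with B=5, D=8]  = 3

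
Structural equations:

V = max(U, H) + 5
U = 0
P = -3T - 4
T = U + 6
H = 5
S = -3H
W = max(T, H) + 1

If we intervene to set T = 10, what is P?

-34

The intervention breaks the incoming arrows to T: T = U + 6 no longer applies, and T = 10.
P = -3T - 4  [with T=10]  = -34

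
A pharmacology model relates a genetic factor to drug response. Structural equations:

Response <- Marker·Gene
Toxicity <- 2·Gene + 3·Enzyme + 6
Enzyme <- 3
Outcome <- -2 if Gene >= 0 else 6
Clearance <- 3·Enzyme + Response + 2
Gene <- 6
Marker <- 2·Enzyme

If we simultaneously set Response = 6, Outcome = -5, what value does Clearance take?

The joint intervention fixes Response = 6, Outcome = -5, removing each variable's own equation.
Clearance = 3·Enzyme + Response + 2  [with Enzyme=3, Response=6]  = 17

17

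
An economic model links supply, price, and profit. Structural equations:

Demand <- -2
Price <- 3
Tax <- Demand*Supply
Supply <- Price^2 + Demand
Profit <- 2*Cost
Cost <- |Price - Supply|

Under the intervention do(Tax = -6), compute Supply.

do(Tax=-6) replaces the equation Tax <- Demand*Supply with the constant Tax = -6.
Supply is not downstream of the intervention, so its value is determined by the original equations.
Supply = Price^2 + Demand  [with Price=3, Demand=-2]  = 7

7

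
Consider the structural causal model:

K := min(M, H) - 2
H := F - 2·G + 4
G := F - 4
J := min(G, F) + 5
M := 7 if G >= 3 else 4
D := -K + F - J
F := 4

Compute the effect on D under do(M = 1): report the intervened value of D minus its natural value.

Under do(M=1), the mechanism M := 7 if G >= 3 else 4 is discarded; M is fixed at 1.
G = F - 4  [with F=4]  = 0
H = F - 2·G + 4  [with F=4, G=0]  = 8
J = min(G, F) + 5  [with G=0, F=4]  = 5
K = min(M, H) - 2  [with M=1, H=8]  = -1
D = -K + F - J  [with K=-1, F=4, J=5]  = 0
Without intervention: G = F - 4  [with F=4]  = 0; H = F - 2·G + 4  [with F=4, G=0]  = 8; J = min(G, F) + 5  [with G=0, F=4]  = 5; M = 7 if G >= 3 else 4  [with G=0]  = 4; K = min(M, H) - 2  [with M=4, H=8]  = 2; D = -K + F - J  [with K=2, F=4, J=5]  = -3.
Change = 0 − (-3) = 3.

3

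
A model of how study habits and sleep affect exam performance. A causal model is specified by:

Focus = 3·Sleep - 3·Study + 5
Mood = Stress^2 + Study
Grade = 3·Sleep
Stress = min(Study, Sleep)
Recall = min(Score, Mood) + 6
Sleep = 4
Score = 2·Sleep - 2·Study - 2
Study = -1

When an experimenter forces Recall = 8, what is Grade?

do(Recall=8) replaces the equation Recall = min(Score, Mood) + 6 with the constant Recall = 8.
Grade is not downstream of the intervention, so its value is determined by the original equations.
Grade = 3·Sleep  [with Sleep=4]  = 12

12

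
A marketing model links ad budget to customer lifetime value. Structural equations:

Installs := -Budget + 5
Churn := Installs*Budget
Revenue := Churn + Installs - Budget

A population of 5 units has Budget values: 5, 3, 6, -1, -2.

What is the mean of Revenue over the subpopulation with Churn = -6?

-6

Conditioning on Churn=-6 selects the 2 unit(s) with Budget ∈ {6, -1}. Their Revenue values: -13, 1. Mean = -6.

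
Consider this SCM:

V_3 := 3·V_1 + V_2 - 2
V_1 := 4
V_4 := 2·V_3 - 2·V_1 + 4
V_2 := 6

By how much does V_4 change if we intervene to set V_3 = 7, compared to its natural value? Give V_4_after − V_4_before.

-18

The intervention breaks the incoming arrows to V_3: V_3 := 3·V_1 + V_2 - 2 no longer applies, and V_3 = 7.
V_4 = 2·V_3 - 2·V_1 + 4  [with V_3=7, V_1=4]  = 10
Without intervention: V_3 = 3·V_1 + V_2 - 2  [with V_1=4, V_2=6]  = 16; V_4 = 2·V_3 - 2·V_1 + 4  [with V_3=16, V_1=4]  = 28.
Change = 10 − 28 = -18.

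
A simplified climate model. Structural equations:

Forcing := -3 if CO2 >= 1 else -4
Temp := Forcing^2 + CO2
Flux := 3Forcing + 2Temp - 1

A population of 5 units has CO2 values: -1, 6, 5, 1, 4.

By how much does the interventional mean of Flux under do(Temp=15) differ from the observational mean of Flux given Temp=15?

Every unit gets Temp=15 under the intervention. Flux values become 17, 20, 20, 20, 20; E[Flux|do(Temp=15)] = 19.4.
E[Flux|Temp=15] averages over only the 2 units with Temp=15 (CO2 = -1, 6): Flux = 17, 20, mean 18.5.
Difference = 19.4 − 18.5 = 0.9.

0.9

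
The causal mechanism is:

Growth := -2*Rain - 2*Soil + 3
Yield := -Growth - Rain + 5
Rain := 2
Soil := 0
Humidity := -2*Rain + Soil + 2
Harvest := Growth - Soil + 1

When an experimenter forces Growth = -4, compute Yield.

do(Growth=-4) replaces the equation Growth := -2*Rain - 2*Soil + 3 with the constant Growth = -4.
Yield = -Growth - Rain + 5  [with Growth=-4, Rain=2]  = 7

7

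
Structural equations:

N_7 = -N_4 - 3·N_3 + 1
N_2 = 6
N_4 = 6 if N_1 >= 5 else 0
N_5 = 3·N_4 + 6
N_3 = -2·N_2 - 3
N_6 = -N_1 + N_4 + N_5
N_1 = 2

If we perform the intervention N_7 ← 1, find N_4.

Under do(N_7=1), the mechanism N_7 = -N_4 - 3·N_3 + 1 is discarded; N_7 is fixed at 1.
Since N_4 is not a descendant of the intervened variable, it is unaffected.
N_4 = 6 if N_1 >= 5 else 0  [with N_1=2]  = 0

0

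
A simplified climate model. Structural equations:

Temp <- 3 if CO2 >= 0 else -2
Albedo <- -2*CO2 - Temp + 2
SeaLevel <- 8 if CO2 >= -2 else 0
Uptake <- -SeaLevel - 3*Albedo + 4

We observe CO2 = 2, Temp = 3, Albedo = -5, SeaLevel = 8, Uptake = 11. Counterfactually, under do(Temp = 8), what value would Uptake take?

do(Temp=8) replaces the equation Temp <- 3 if CO2 >= 0 else -2 with the constant Temp = 8.
Albedo = -2*CO2 - Temp + 2  [with CO2=2, Temp=8]  = -10
SeaLevel = 8 if CO2 >= -2 else 0  [with CO2=2]  = 8
Uptake = -SeaLevel - 3*Albedo + 4  [with SeaLevel=8, Albedo=-10]  = 26

26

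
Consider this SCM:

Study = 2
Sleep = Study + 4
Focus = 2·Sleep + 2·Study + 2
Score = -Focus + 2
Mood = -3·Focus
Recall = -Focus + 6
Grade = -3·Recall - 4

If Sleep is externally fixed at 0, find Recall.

Under do(Sleep=0), the mechanism Sleep = Study + 4 is discarded; Sleep is fixed at 0.
Focus = 2·Sleep + 2·Study + 2  [with Sleep=0, Study=2]  = 6
Recall = -Focus + 6  [with Focus=6]  = 0

0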